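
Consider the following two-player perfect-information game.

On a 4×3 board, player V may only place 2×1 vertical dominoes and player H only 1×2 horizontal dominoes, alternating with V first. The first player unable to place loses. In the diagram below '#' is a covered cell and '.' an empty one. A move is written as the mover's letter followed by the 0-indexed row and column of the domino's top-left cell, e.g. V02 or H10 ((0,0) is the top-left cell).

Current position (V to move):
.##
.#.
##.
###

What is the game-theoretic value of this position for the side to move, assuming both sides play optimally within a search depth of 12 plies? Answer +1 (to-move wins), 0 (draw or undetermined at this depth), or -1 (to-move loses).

value(.##/.#./##./###, V) = +1

ply 1, V at .##/.#./##./### | V00=+1→###/##./##./###*; V12=+1→.##/.##/###/###
ply 2: ###/##./##./### is terminal -1 (H); from .##/.#./##./### depth 12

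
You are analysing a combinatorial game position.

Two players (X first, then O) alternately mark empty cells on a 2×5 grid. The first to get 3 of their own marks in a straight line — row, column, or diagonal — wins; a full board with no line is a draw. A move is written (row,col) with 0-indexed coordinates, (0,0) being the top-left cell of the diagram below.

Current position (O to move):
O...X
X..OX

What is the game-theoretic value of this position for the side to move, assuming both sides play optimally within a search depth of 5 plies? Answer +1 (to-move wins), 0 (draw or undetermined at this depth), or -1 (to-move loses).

value(O...X/X..OX, O) = 0

[O...X/X..OX] O move#1: (0,1):+0/OO..X/X..OX*, (0,2):+0/O.O.X/X..OX, (0,3):+0/O..OX/X..OX, (1,1):+0/O...X/XO.OX, (1,2):+0/O...X/X.OOX
[OO..X/X..OX] X move#2: (0,2):+0/OOX.X/X..OX*, (0,3):-1/OO.XX/X..OX, (1,1):-1/OO..X/XX.OX, (1,2):-1/OO..X/X.XOX
[OOX.X/X..OX] O move#3: (0,3):+0/OOXOX/X..OX*, (1,1):-1/OOX.X/XO.OX, (1,2):-1/OOX.X/X.OOX
[OOXOX/X..OX] X move#4: (1,1):+0/OOXOX/XX.OX*, (1,2):+0/OOXOX/X.XOX
[OOXOX/XX.OX] O move#5: (1,2):+0/OOXOX/XXOOX*
[OOXOX/XXOOX] end (terminal +0, X#6); searched O...X/X..OX to 5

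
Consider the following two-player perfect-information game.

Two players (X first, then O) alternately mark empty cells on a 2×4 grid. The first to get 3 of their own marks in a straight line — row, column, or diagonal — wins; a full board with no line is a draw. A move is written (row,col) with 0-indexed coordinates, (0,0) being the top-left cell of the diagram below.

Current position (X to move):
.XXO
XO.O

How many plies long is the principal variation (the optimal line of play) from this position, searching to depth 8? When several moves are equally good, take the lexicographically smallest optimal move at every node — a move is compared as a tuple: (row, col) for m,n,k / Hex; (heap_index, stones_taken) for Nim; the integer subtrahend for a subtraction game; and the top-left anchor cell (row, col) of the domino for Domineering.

[.XXO/XO.O] X move#1: (0,0):+1/XXXO/XO.O*, (1,2):+0/.XXO/XOXO
[XXXO/XO.O] end (terminal -1, O#2); searched .XXO/XO.O to 8

PV length from [.XXO/XO.O]: 1 ply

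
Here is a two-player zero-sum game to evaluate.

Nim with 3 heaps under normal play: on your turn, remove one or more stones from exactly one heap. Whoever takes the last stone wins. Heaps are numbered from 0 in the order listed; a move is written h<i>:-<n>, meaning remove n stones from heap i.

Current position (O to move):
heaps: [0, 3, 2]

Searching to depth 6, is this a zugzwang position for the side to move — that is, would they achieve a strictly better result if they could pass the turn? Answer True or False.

zugzwang((0,3,2), O) = False

p1 O@[(0,3,2)]: h1:-1[(0,2,2)]+1* h1:-2[(0,1,2)]-1 h1:-3[(0,0,2)]-1 h2:-1[(0,3,1)]-1 h2:-2[(0,3,0)]-1
p2 X@[(0,2,2)]: h1:-1[(0,1,2)]-1* h1:-2[(0,0,2)]-1 h2:-1[(0,2,1)]-1 h2:-2[(0,2,0)]-1
p3 O@[(0,1,2)]: h1:-1[(0,0,2)]-1 h2:-1[(0,1,1)]+1* h2:-2[(0,1,0)]-1
p4 X@[(0,1,1)]: h1:-1[(0,0,1)]-1* h2:-1[(0,1,0)]-1
p5 O@[(0,0,1)]: h2:-1[(0,0,0)]+1*
p6 X@[(0,0,0)] terminal -1; root [(0,3,2)] d6
suppose O passes — search the same position with X to move:
pass> p1 X@[(0,3,2)]: h1:-1[(0,2,2)]+1* h1:-2[(0,1,2)]-1 h1:-3[(0,0,2)]-1 h2:-1[(0,3,1)]-1 h2:-2[(0,3,0)]-1
pass> p2 O@[(0,2,2)]: h1:-1[(0,1,2)]-1* h1:-2[(0,0,2)]-1 h2:-1[(0,2,1)]-1 h2:-2[(0,2,0)]-1
pass> p3 X@[(0,1,2)]: h1:-1[(0,0,2)]-1 h2:-1[(0,1,1)]+1* h2:-2[(0,1,0)]-1
pass> p4 O@[(0,1,1)]: h1:-1[(0,0,1)]-1* h2:-1[(0,1,0)]-1
pass> p5 X@[(0,0,1)]: h2:-1[(0,0,0)]+1*
pass> p6 O@[(0,0,0)] terminal -1; root [(0,3,2)] d6
for O: play +1, pass -1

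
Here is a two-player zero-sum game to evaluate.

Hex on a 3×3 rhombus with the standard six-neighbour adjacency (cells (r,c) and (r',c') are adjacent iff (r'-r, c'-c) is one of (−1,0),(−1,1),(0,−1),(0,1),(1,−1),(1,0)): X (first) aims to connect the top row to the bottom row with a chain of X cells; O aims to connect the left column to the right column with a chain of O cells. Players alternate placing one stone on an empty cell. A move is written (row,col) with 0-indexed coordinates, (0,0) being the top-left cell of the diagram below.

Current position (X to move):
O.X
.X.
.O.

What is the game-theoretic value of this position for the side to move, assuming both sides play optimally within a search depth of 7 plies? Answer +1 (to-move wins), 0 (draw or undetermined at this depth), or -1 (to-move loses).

value(O.X/.X./.O., X) = +1

p1 X@[O.X/.X./.O.]: (0,1)[OXX/.X./.O.]-1 (1,0)[O.X/XX./.O.]-1 (1,2)[O.X/.XX/.O.]+1* (2,0)[O.X/.X./XO.]+1 (2,2)[O.X/.X./.OX]+1
p2 O@[O.X/.XX/.O.]: (0,1)[OOX/.XX/.O.]-1* (1,0)[O.X/OXX/.O.]-1 (2,0)[O.X/.XX/OO.]-1 (2,2)[O.X/.XX/.OO]-1
p3 X@[OOX/.XX/.O.]: (1,0)[OOX/XXX/.O.]+1* (2,0)[OOX/.XX/XO.]+1 (2,2)[OOX/.XX/.OX]+1
p4 O@[OOX/XXX/.O.]: (2,0)[OOX/XXX/OO.]-1* (2,2)[OOX/XXX/.OO]-1
p5 X@[OOX/XXX/OO.]: (2,2)[OOX/XXX/OOX]+1*
p6 O@[OOX/XXX/OOX] terminal -1; root [O.X/.X./.O.] d7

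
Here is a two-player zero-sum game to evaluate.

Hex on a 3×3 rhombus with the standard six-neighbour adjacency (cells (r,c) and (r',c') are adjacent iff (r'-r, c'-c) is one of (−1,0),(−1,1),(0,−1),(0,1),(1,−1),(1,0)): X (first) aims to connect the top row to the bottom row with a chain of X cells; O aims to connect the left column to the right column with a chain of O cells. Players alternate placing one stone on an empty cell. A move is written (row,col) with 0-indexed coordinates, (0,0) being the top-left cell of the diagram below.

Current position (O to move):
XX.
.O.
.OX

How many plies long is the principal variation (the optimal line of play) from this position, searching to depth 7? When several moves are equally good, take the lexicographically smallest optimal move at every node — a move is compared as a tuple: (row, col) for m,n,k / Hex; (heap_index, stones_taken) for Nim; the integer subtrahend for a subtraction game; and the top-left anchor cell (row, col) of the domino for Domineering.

PV length from [XX./.O./.OX]: 3 plies

ply 1, O at XX./.O./.OX | (0,2)=+1→XXO/.O./.OX*; (1,0)=+1→XX./OO./.OX; (1,2)=+1→XX./.OO/.OX; (2,0)=+1→XX./.O./OOX
ply 2, X at XXO/.O./.OX | (1,0)=-1→XXO/XO./.OX*; (1,2)=-1→XXO/.OX/.OX; (2,0)=-1→XXO/.O./XOX
ply 3, O at XXO/XO./.OX | (1,2)=-1→XXO/XOO/.OX; (2,0)=+1→XXO/XO./OOX*
ply 4: XXO/XO./OOX is terminal -1 (X); from XX./.O./.OX depth 7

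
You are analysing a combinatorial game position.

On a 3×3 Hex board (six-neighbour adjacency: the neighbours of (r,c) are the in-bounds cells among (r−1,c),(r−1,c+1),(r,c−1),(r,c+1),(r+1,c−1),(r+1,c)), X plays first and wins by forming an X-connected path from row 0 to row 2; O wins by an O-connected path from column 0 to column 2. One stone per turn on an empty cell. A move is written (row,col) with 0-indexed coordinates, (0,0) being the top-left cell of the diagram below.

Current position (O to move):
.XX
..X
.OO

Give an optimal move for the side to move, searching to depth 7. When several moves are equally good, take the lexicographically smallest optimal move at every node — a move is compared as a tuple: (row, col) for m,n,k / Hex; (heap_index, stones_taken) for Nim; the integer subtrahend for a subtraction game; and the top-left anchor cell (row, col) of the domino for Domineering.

O's best at [.XX/..X/.OO]: (1,0)

ply 1, O at .XX/..X/.OO | (0,0)=-1→OXX/..X/.OO; (1,0)=+1→.XX/O.X/.OO*; (1,1)=+1→.XX/.OX/.OO; (2,0)=+1→.XX/..X/OOO
ply 2, X at .XX/O.X/.OO | (0,0)=-1→XXX/O.X/.OO*; (1,1)=-1→.XX/OXX/.OO; (2,0)=-1→.XX/O.X/XOO
ply 3, O at XXX/O.X/.OO | (1,1)=+1→XXX/OOX/.OO*; (2,0)=+1→XXX/O.X/OOO
ply 4: XXX/OOX/.OO is terminal -1 (X); from .XX/..X/.OO depth 7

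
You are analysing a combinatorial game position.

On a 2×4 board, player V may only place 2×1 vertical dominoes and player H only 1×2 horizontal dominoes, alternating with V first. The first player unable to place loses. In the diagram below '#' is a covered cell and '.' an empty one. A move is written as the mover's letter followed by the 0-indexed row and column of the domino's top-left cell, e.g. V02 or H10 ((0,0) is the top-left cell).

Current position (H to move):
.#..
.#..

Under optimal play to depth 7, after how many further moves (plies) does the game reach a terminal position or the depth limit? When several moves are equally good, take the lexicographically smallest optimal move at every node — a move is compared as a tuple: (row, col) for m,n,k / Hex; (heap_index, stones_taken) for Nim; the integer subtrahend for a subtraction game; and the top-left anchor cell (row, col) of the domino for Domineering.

[.#../.#..] H move#1: H02:+1/.###/.#..*, H12:+1/.#../.###
[.###/.#..] V move#2: V00:-1/####/##..*
[####/##..] H move#3: H12:+1/####/####*
[####/####] end (terminal -1, V#4); searched .#../.#.. to 7

PV length from [.#../.#..]: 3 plies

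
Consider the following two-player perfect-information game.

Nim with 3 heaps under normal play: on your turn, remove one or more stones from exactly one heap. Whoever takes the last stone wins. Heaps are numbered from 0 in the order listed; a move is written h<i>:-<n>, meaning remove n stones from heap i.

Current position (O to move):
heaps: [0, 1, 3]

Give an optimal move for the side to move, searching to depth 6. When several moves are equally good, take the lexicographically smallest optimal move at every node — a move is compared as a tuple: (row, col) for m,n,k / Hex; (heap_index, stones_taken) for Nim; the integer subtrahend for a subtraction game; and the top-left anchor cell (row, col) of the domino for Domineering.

p1 O@[(0,1,3)]: h1:-1[(0,0,3)]-1 h2:-1[(0,1,2)]-1 h2:-2[(0,1,1)]+1* h2:-3[(0,1,0)]-1
p2 X@[(0,1,1)]: h1:-1[(0,0,1)]-1* h2:-1[(0,1,0)]-1
p3 O@[(0,0,1)]: h2:-1[(0,0,0)]+1*
p4 X@[(0,0,0)] terminal -1; root [(0,1,3)] d6

O's best at [(0,1,3)]: h2:-2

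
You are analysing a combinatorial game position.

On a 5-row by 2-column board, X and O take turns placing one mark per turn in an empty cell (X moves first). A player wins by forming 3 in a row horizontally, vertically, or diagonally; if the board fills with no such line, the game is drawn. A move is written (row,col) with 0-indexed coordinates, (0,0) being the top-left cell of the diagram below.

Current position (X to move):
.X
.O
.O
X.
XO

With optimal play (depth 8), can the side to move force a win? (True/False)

[.X/.O/.O/X./XO] X move#1: (0,0):-1/XX/.O/.O/X./XO, (1,0):-1/.X/XO/.O/X./XO, (2,0):+1/.X/.O/XO/X./XO*, (3,1):+0/.X/.O/.O/XX/XO
[.X/.O/XO/X./XO] end (terminal -1, O#2); searched .X/.O/.O/X./XO to 8

X winning at [.X/.O/.O/X./XO]: True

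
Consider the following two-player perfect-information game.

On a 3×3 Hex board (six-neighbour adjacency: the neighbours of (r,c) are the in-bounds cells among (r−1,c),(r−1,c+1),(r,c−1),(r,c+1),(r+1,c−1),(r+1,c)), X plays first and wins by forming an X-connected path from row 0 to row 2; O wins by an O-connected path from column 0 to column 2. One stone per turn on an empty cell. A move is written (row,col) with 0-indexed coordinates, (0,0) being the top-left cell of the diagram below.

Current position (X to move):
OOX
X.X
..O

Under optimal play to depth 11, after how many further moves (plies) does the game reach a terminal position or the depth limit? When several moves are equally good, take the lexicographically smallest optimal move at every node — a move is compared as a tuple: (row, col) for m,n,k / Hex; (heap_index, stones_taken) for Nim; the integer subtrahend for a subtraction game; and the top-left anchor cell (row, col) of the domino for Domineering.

p1 X@[OOX/X.X/..O]: (1,1)[OOX/XXX/..O]+1* (2,0)[OOX/X.X/X.O]+1 (2,1)[OOX/X.X/.XO]+1
p2 O@[OOX/XXX/..O]: (2,0)[OOX/XXX/O.O]-1* (2,1)[OOX/XXX/.OO]-1
p3 X@[OOX/XXX/O.O]: (2,1)[OOX/XXX/OXO]+1*
p4 O@[OOX/XXX/OXO] terminal -1; root [OOX/X.X/..O] d11

PV length from [OOX/X.X/..O]: 3 plies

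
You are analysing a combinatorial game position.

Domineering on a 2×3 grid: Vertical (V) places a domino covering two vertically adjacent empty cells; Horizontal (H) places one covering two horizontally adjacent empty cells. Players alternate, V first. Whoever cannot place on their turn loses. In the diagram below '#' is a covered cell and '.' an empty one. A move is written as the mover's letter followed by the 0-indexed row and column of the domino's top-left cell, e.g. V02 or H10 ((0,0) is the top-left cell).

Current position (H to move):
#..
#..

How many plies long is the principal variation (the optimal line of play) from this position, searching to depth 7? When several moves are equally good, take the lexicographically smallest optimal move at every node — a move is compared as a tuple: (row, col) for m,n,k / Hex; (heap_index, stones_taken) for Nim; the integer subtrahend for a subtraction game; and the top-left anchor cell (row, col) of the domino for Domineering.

PV length from [#../#..]: 1 ply

[#../#..] H move#1: H01:+1/###/#..*, H11:+1/#../###
[###/#..] end (terminal -1, V#2); searched #../#.. to 7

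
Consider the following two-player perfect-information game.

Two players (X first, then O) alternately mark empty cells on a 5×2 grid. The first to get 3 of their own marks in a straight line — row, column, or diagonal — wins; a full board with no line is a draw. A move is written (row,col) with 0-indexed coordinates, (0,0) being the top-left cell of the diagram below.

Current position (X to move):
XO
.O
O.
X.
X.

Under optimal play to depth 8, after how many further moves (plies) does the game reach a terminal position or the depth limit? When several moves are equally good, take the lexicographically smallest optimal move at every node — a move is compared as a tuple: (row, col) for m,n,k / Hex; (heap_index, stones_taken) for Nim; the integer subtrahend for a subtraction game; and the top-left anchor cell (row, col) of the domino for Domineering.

p1 X@[XO/.O/O./X./X.]: (1,0)[XO/XO/O./X./X.]-1 (2,1)[XO/.O/OX/X./X.]+0* (3,1)[XO/.O/O./XX/X.]-1 (4,1)[XO/.O/O./X./XX]-1
p2 O@[XO/.O/OX/X./X.]: (1,0)[XO/OO/OX/X./X.]+0* (3,1)[XO/.O/OX/XO/X.]+0 (4,1)[XO/.O/OX/X./XO]+0
p3 X@[XO/OO/OX/X./X.]: (3,1)[XO/OO/OX/XX/X.]+0* (4,1)[XO/OO/OX/X./XX]+0
p4 O@[XO/OO/OX/XX/X.]: (4,1)[XO/OO/OX/XX/XO]+0*
p5 X@[XO/OO/OX/XX/XO] terminal +0; root [XO/.O/O./X./X.] d8

PV length from [XO/.O/O./X./X.]: 4 plies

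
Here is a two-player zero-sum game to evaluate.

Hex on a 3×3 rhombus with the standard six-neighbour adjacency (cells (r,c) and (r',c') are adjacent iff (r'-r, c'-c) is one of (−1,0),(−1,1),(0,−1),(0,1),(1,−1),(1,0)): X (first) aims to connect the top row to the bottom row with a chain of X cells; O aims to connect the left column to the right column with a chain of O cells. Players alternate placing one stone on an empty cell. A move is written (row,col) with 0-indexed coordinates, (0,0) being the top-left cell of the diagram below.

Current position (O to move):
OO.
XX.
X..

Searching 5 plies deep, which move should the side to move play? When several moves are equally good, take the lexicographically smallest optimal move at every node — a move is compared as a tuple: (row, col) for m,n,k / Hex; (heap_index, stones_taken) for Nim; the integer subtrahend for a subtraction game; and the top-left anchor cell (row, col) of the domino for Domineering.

p1 O@[OO./XX./X..]: (0,2)[OOO/XX./X..]+1* (1,2)[OO./XXO/X..]-1 (2,1)[OO./XX./XO.]-1 (2,2)[OO./XX./X.O]-1
p2 X@[OOO/XX./X..] terminal -1; root [OO./XX./X..] d5

O's best at [OO./XX./X..]: (0,2)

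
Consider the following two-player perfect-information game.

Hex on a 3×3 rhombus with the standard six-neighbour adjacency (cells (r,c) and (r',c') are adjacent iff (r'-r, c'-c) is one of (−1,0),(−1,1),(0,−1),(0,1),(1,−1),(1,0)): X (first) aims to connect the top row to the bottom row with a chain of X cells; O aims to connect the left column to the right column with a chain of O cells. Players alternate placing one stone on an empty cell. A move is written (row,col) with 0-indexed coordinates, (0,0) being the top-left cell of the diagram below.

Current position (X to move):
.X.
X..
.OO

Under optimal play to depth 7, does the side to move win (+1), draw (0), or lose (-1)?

value(.X./X../.OO, X) = +1

ply 1, X at .X./X../.OO | (0,0)=-1→XX./X../.OO; (0,2)=-1→.XX/X../.OO; (1,1)=-1→.X./XX./.OO; (1,2)=-1→.X./X.X/.OO; (2,0)=+1→.X./X../XOO*
ply 2: .X./X../XOO is terminal -1 (O); from .X./X../.OO depth 7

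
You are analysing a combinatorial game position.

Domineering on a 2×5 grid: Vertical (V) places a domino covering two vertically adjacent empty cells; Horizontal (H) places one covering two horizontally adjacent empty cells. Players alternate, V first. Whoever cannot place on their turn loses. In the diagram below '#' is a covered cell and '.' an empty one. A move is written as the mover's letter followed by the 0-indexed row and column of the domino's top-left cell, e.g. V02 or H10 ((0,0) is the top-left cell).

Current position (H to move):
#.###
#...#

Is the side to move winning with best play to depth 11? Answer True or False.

H winning at [#.###/#...#]: True

p1 H@[#.###/#...#]: H11[#.###/###.#]+1* H12[#.###/#.###]-1
p2 V@[#.###/###.#] terminal -1; root [#.###/#...#] d11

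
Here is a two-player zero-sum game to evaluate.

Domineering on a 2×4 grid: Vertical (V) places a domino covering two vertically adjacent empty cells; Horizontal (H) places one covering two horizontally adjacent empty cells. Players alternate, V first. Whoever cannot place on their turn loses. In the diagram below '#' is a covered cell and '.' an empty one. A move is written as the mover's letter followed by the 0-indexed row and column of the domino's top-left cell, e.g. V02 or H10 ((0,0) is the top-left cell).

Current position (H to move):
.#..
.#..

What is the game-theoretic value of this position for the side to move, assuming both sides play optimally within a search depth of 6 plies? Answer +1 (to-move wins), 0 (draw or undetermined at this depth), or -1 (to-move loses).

ply 1, H at .#../.#.. | H02=+1→.###/.#..*; H12=+1→.#../.###
ply 2, V at .###/.#.. | V00=-1→####/##..*
ply 3, H at ####/##.. | H12=+1→####/####*
ply 4: ####/#### is terminal -1 (V); from .#../.#.. depth 6

value(.#../.#.., H) = +1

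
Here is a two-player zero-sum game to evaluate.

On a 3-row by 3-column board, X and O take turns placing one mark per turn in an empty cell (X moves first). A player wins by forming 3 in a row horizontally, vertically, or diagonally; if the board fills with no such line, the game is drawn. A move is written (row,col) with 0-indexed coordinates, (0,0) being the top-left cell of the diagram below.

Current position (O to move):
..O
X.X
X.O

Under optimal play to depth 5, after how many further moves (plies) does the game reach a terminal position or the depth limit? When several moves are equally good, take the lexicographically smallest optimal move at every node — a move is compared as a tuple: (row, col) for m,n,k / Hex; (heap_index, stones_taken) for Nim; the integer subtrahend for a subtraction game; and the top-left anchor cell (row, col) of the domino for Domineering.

PV length from [..O/X.X/X.O]: 2 plies

[..O/X.X/X.O] O move#1: (0,0):-1/O.O/X.X/X.O*, (0,1):-1/.OO/X.X/X.O, (1,1):-1/..O/XOX/X.O, (2,1):-1/..O/X.X/XOO
[O.O/X.X/X.O] X move#2: (0,1):-1/OXO/X.X/X.O, (1,1):+1/O.O/XXX/X.O*, (2,1):-1/O.O/X.X/XXO
[O.O/XXX/X.O] end (terminal -1, O#3); searched ..O/X.X/X.O to 5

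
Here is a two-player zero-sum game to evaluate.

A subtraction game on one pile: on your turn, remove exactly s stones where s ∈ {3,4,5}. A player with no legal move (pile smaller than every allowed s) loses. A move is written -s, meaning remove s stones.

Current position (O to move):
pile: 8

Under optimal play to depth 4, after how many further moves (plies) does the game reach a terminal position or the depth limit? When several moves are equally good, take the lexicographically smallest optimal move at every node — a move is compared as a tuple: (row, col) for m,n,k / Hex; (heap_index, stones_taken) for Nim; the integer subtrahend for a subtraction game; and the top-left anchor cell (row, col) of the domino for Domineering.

PV length from [8]: 2 plies

p1 O@[8]: -3[5]-1* -4[4]-1 -5[3]-1
p2 X@[5]: -3[2]+1* -4[1]+1 -5[0]+1
p3 O@[2] terminal -1; root [8] d4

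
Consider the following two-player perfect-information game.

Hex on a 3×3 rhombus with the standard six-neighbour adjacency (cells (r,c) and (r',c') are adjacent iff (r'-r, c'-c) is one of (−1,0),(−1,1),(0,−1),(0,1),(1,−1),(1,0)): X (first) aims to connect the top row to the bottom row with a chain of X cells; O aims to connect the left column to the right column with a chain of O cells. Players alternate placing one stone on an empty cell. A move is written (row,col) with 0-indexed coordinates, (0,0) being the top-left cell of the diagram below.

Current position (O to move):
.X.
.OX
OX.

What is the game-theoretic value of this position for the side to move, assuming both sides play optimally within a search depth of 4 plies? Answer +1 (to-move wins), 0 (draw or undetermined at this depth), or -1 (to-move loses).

[.X./.OX/OX.] O move#1: (0,0):-1/OX./.OX/OX., (0,2):+1/.XO/.OX/OX.*, (1,0):-1/.X./OOX/OX., (2,2):-1/.X./.OX/OXO
[.XO/.OX/OX.] end (terminal -1, X#2); searched .X./.OX/OX. to 4

value(.X./.OX/OX., O) = +1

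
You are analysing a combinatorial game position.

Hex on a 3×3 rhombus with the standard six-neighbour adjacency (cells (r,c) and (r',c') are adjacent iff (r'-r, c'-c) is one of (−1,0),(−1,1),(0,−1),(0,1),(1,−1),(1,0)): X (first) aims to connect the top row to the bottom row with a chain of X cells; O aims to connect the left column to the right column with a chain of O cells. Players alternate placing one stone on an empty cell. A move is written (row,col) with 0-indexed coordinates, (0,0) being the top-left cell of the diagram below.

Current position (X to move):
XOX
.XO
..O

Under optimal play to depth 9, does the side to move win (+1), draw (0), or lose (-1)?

[XOX/.XO/..O] X move#1: (1,0):+1/XOX/XXO/..O*, (2,0):+1/XOX/.XO/X.O, (2,1):+1/XOX/.XO/.XO
[XOX/XXO/..O] O move#2: (2,0):-1/XOX/XXO/O.O*, (2,1):-1/XOX/XXO/.OO
[XOX/XXO/O.O] X move#3: (2,1):+1/XOX/XXO/OXO*
[XOX/XXO/OXO] end (terminal -1, O#4); searched XOX/.XO/..O to 9

value(XOX/.XO/..O, X) = +1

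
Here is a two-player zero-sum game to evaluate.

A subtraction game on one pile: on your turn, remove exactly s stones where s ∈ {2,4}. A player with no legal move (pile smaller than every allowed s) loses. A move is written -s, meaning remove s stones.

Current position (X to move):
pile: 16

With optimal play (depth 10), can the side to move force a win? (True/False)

X winning at [16]: True

ply 1, X at 16 | -2=-1→14; -4=+1→12*
ply 2, O at 12 | -2=-1→10*; -4=-1→8
ply 3, X at 10 | -2=-1→8; -4=+1→6*
ply 4, O at 6 | -2=-1→4*; -4=-1→2
ply 5, X at 4 | -2=-1→2; -4=+1→0*
ply 6: 0 is terminal -1 (O); from 16 depth 10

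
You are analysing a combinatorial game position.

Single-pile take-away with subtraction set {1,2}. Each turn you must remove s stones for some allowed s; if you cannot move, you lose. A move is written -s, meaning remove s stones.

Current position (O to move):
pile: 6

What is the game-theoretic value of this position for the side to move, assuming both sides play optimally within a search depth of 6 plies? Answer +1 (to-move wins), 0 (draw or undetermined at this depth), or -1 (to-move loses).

[6] O move#1: -1:-1/5*, -2:-1/4
[5] X move#2: -1:-1/4, -2:+1/3*
[3] O move#3: -1:-1/2*, -2:-1/1
[2] X move#4: -1:-1/1, -2:+1/0*
[0] end (terminal -1, O#5); searched 6 to 6

value(6, O) = -1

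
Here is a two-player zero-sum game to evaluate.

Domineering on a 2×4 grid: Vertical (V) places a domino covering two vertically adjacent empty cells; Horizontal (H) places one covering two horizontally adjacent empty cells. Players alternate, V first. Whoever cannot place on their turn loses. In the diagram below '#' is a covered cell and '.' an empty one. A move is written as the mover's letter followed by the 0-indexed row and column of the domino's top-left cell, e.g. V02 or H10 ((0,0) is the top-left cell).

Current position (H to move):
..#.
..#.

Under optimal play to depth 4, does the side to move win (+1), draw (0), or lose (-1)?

value(..#./..#., H) = +1

[..#./..#.] H move#1: H00:+1/###./..#.*, H10:+1/..#./###.
[###./..#.] V move#2: V03:-1/####/..##*
[####/..##] H move#3: H10:+1/####/####*
[####/####] end (terminal -1, V#4); searched ..#./..#. to 4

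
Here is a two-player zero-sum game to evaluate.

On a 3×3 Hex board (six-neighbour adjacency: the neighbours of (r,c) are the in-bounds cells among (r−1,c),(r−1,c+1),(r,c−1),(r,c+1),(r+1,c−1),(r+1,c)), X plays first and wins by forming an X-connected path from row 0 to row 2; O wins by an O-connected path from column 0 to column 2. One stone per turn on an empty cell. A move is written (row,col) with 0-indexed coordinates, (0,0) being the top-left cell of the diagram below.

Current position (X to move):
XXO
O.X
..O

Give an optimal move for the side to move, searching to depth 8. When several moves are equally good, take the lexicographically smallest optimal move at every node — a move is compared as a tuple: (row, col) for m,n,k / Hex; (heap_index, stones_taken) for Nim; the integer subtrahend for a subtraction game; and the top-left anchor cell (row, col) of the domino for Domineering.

ply 1, X at XXO/O.X/..O | (1,1)=+1→XXO/OXX/..O*; (2,0)=-1→XXO/O.X/X.O; (2,1)=-1→XXO/O.X/.XO
ply 2, O at XXO/OXX/..O | (2,0)=-1→XXO/OXX/O.O*; (2,1)=-1→XXO/OXX/.OO
ply 3, X at XXO/OXX/O.O | (2,1)=+1→XXO/OXX/OXO*
ply 4: XXO/OXX/OXO is terminal -1 (O); from XXO/O.X/..O depth 8

X's best at [XXO/O.X/..O]: (1,1)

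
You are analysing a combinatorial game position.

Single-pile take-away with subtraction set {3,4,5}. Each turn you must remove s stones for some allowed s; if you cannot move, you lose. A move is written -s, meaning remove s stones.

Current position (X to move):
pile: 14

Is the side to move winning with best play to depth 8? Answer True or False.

X winning at [14]: True

p1 X@[14]: -3[11]-1 -4[10]+1* -5[9]+1
p2 O@[10]: -3[7]-1* -4[6]-1 -5[5]-1
p3 X@[7]: -3[4]-1 -4[3]-1 -5[2]+1*
p4 O@[2] terminal -1; root [14] d8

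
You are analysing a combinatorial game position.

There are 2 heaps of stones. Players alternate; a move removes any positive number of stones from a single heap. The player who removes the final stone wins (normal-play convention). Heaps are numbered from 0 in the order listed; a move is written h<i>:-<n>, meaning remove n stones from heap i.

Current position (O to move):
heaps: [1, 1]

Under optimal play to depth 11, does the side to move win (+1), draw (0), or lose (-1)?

ply 1, O at (1,1) | h0:-1=-1→(0,1)*; h1:-1=-1→(1,0)
ply 2, X at (0,1) | h1:-1=+1→(0,0)*
ply 3: (0,0) is terminal -1 (O); from (1,1) depth 11

value((1,1), O) = -1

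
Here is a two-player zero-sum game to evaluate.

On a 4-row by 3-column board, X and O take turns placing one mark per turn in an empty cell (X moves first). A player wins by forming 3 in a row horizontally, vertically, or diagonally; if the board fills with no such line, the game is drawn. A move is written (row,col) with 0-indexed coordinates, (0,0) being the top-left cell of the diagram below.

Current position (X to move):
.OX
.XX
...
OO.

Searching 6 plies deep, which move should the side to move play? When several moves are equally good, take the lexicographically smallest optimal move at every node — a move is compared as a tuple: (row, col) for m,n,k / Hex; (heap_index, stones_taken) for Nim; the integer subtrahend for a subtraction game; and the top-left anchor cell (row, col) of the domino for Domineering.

ply 1, X at .OX/.XX/.../OO. | (0,0)=-1→XOX/.XX/.../OO.; (1,0)=+1→.OX/XXX/.../OO.*; (2,0)=+1→.OX/.XX/X../OO.; (2,1)=-1→.OX/.XX/.X./OO.; (2,2)=+1→.OX/.XX/..X/OO.; (3,2)=+1→.OX/.XX/.../OOX
ply 2: .OX/XXX/.../OO. is terminal -1 (O); from .OX/.XX/.../OO. depth 6

X's best at [.OX/.XX/.../OO.]: (1,0)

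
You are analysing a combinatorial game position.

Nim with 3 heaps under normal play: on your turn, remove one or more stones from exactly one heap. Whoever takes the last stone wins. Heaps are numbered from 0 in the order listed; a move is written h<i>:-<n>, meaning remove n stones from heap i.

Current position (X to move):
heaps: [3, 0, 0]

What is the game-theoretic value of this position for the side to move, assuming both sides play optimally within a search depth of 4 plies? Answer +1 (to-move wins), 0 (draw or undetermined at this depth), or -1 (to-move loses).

value((3,0,0), X) = +1

[(3,0,0)] X move#1: h0:-1:-1/(2,0,0), h0:-2:-1/(1,0,0), h0:-3:+1/(0,0,0)*
[(0,0,0)] end (terminal -1, O#2); searched (3,0,0) to 4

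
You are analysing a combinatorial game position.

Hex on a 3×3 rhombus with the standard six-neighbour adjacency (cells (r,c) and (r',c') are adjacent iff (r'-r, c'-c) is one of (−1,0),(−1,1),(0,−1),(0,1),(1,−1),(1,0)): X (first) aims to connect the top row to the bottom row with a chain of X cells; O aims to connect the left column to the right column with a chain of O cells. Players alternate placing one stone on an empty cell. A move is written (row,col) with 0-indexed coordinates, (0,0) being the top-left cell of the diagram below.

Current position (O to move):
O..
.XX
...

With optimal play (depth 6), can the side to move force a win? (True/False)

O winning at [O../.XX/...]: False

[O../.XX/...] O move#1: (0,1):-1/OO./.XX/...*, (0,2):-1/O.O/.XX/..., (1,0):-1/O../OXX/..., (2,0):-1/O../.XX/O.., (2,1):-1/O../.XX/.O., (2,2):-1/O../.XX/..O
[OO./.XX/...] X move#2: (0,2):+1/OOX/.XX/...*, (1,0):-1/OO./XXX/..., (2,0):-1/OO./.XX/X.., (2,1):-1/OO./.XX/.X., (2,2):-1/OO./.XX/..X
[OOX/.XX/...] O move#3: (1,0):-1/OOX/OXX/...*, (2,0):-1/OOX/.XX/O.., (2,1):-1/OOX/.XX/.O., (2,2):-1/OOX/.XX/..O
[OOX/OXX/...] X move#4: (2,0):+1/OOX/OXX/X..*, (2,1):+1/OOX/OXX/.X., (2,2):+1/OOX/OXX/..X
[OOX/OXX/X..] end (terminal -1, O#5); searched O../.XX/... to 6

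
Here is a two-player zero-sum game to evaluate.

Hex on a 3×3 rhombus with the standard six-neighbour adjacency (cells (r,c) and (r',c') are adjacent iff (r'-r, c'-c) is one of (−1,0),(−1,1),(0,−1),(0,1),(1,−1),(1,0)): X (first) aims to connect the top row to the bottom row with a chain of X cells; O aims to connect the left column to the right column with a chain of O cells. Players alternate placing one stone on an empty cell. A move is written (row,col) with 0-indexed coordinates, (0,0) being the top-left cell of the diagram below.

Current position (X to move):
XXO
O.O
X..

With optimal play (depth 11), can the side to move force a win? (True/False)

p1 X@[XXO/O.O/X..]: (1,1)[XXO/OXO/X..]+1* (2,1)[XXO/O.O/XX.]-1 (2,2)[XXO/O.O/X.X]-1
p2 O@[XXO/OXO/X..] terminal -1; root [XXO/O.O/X..] d11

X winning at [XXO/O.O/X..]: True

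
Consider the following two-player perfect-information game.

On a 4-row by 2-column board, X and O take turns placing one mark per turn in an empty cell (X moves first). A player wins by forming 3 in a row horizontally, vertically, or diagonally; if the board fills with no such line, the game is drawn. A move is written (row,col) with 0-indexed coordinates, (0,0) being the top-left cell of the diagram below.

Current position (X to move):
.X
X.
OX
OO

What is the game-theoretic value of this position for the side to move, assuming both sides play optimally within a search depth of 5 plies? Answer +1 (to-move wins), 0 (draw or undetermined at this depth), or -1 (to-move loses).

value(.X/X./OX/OO, X) = +1

[.X/X./OX/OO] X move#1: (0,0):+0/XX/X./OX/OO, (1,1):+1/.X/XX/OX/OO*
[.X/XX/OX/OO] end (terminal -1, O#2); searched .X/X./OX/OO to 5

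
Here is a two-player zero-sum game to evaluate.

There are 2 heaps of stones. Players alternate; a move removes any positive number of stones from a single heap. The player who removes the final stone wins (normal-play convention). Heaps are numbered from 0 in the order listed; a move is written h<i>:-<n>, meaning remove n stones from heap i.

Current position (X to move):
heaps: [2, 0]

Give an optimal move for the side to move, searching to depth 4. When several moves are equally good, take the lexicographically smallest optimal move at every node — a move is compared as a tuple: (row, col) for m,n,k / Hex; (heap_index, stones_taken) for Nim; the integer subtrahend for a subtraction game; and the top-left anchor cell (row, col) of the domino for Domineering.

ply 1, X at (2,0) | h0:-1=-1→(1,0); h0:-2=+1→(0,0)*
ply 2: (0,0) is terminal -1 (O); from (2,0) depth 4

X's best at [(2,0)]: h0:-2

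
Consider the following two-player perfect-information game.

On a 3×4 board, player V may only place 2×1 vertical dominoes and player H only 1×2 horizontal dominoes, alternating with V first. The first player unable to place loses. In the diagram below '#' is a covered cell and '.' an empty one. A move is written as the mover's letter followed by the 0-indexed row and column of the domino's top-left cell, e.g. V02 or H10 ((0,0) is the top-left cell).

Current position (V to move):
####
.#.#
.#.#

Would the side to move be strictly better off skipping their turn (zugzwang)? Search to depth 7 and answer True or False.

p1 V@[####/.#.#/.#.#]: V10[####/##.#/##.#]+1* V12[####/.###/.###]+1
p2 H@[####/##.#/##.#] terminal -1; root [####/.#.#/.#.#] d7
suppose V passes — search the same position with H to move:
pass> p1 H@[####/.#.#/.#.#] terminal -1; root [####/.#.#/.#.#] d7
for V: play +1, pass +1

zugzwang(####/.#.#/.#.#, V) = False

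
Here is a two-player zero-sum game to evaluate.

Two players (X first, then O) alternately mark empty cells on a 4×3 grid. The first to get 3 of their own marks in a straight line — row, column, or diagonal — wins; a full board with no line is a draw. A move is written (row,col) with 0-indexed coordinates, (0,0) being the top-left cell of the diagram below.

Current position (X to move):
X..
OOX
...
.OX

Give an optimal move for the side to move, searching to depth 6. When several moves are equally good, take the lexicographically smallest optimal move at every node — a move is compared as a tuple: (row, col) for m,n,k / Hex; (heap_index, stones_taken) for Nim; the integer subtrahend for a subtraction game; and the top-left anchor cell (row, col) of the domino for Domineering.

[X../OOX/.../.OX] X move#1: (0,1):-1/XX./OOX/.../.OX, (0,2):-1/X.X/OOX/.../.OX, (2,0):-1/X../OOX/X../.OX, (2,1):+1/X../OOX/.X./.OX*, (2,2):+1/X../OOX/..X/.OX, (3,0):-1/X../OOX/.../XOX
[X../OOX/.X./.OX] O move#2: (0,1):-1/XO./OOX/.X./.OX*, (0,2):-1/X.O/OOX/.X./.OX, (2,0):-1/X../OOX/OX./.OX, (2,2):-1/X../OOX/.XO/.OX, (3,0):-1/X../OOX/.X./OOX
[XO./OOX/.X./.OX] X move#3: (0,2):+1/XOX/OOX/.X./.OX*, (2,0):+1/XO./OOX/XX./.OX, (2,2):+1/XO./OOX/.XX/.OX, (3,0):+1/XO./OOX/.X./XOX
[XOX/OOX/.X./.OX] O move#4: (2,0):-1/XOX/OOX/OX./.OX*, (2,2):-1/XOX/OOX/.XO/.OX, (3,0):-1/XOX/OOX/.X./OOX
[XOX/OOX/OX./.OX] X move#5: (2,2):+1/XOX/OOX/OXX/.OX*, (3,0):+1/XOX/OOX/OX./XOX
[XOX/OOX/OXX/.OX] end (terminal -1, O#6); searched X../OOX/.../.OX to 6

X's best at [X../OOX/.../.OX]: (2,1)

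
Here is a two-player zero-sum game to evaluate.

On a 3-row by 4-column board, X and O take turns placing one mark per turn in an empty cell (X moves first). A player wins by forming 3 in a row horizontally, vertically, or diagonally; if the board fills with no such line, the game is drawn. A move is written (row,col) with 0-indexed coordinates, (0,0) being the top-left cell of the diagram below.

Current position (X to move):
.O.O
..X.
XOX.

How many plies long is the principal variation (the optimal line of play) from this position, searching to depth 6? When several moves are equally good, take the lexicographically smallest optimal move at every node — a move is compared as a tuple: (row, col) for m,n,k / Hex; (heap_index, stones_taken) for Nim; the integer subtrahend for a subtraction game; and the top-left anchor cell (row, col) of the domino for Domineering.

[.O.O/..X./XOX.] X move#1: (0,0):-1/XO.O/..X./XOX., (0,2):+1/.OXO/..X./XOX.*, (1,0):-1/.O.O/X.X./XOX., (1,1):-1/.O.O/.XX./XOX., (1,3):-1/.O.O/..XX/XOX., (2,3):-1/.O.O/..X./XOXX
[.OXO/..X./XOX.] end (terminal -1, O#2); searched .O.O/..X./XOX. to 6

PV length from [.O.O/..X./XOX.]: 1 ply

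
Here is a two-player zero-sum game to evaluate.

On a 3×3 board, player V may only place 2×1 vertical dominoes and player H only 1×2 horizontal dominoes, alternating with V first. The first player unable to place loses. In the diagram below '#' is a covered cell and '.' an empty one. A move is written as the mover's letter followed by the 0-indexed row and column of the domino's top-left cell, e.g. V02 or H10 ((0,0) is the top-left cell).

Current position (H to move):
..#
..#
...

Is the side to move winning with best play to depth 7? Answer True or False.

H winning at [..#/..#/...]: True

[..#/..#/...] H move#1: H00:-1/###/..#/..., H10:+1/..#/###/...*, H20:-1/..#/..#/##., H21:-1/..#/..#/.##
[..#/###/...] end (terminal -1, V#2); searched ..#/..#/... to 7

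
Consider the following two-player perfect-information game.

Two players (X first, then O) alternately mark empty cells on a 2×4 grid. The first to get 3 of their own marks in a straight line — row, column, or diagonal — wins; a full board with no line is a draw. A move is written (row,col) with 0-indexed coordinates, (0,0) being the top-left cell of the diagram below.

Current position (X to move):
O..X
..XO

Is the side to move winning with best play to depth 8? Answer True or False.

X winning at [O..X/..XO]: False

[O..X/..XO] X move#1: (0,1):+0/OX.X/..XO*, (0,2):+0/O.XX/..XO, (1,0):+0/O..X/X.XO, (1,1):+0/O..X/.XXO
[OX.X/..XO] O move#2: (0,2):+0/OXOX/..XO*, (1,0):-1/OX.X/O.XO, (1,1):-1/OX.X/.OXO
[OXOX/..XO] X move#3: (1,0):+0/OXOX/X.XO*, (1,1):+0/OXOX/.XXO
[OXOX/X.XO] O move#4: (1,1):+0/OXOX/XOXO*
[OXOX/XOXO] end (terminal +0, X#5); searched O..X/..XO to 8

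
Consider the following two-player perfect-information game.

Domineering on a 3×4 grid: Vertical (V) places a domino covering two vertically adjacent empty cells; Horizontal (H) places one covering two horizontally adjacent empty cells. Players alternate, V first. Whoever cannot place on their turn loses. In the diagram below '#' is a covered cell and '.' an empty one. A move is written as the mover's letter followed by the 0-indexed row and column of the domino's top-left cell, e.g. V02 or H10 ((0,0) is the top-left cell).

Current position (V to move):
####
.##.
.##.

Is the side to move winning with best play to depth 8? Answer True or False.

V winning at [####/.##./.##.]: True

p1 V@[####/.##./.##.]: V10[####/###./###.]+1* V13[####/.###/.###]+1
p2 H@[####/###./###.] terminal -1; root [####/.##./.##.] d8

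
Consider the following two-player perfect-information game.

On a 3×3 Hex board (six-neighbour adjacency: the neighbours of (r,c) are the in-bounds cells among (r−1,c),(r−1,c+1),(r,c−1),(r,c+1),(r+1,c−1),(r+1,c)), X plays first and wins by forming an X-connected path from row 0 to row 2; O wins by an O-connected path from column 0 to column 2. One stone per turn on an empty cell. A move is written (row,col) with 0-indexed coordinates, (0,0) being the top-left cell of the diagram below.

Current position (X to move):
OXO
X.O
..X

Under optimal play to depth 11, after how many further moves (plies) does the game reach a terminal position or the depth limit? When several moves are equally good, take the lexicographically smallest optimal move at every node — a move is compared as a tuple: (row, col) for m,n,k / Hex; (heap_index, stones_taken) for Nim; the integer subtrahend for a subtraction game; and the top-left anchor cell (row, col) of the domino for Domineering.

ply 1, X at OXO/X.O/..X | (1,1)=+1→OXO/XXO/..X*; (2,0)=+1→OXO/X.O/X.X; (2,1)=+1→OXO/X.O/.XX
ply 2, O at OXO/XXO/..X | (2,0)=-1→OXO/XXO/O.X*; (2,1)=-1→OXO/XXO/.OX
ply 3, X at OXO/XXO/O.X | (2,1)=+1→OXO/XXO/OXX*
ply 4: OXO/XXO/OXX is terminal -1 (O); from OXO/X.O/..X depth 11

PV length from [OXO/X.O/..X]: 3 plies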